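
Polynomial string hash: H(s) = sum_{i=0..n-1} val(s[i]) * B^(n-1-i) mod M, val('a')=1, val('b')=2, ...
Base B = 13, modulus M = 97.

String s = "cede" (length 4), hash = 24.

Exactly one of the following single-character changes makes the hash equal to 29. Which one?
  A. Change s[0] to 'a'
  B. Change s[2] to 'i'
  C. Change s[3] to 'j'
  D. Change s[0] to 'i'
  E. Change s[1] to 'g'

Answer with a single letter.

Answer: C

Derivation:
Option A: s[0]='c'->'a', delta=(1-3)*13^3 mod 97 = 68, hash=24+68 mod 97 = 92
Option B: s[2]='d'->'i', delta=(9-4)*13^1 mod 97 = 65, hash=24+65 mod 97 = 89
Option C: s[3]='e'->'j', delta=(10-5)*13^0 mod 97 = 5, hash=24+5 mod 97 = 29 <-- target
Option D: s[0]='c'->'i', delta=(9-3)*13^3 mod 97 = 87, hash=24+87 mod 97 = 14
Option E: s[1]='e'->'g', delta=(7-5)*13^2 mod 97 = 47, hash=24+47 mod 97 = 71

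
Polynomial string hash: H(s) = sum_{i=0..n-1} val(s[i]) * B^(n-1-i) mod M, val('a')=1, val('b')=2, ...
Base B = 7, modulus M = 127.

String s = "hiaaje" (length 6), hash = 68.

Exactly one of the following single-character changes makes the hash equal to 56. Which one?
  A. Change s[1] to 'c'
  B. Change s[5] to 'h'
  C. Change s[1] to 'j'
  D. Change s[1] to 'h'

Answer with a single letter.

Option A: s[1]='i'->'c', delta=(3-9)*7^4 mod 127 = 72, hash=68+72 mod 127 = 13
Option B: s[5]='e'->'h', delta=(8-5)*7^0 mod 127 = 3, hash=68+3 mod 127 = 71
Option C: s[1]='i'->'j', delta=(10-9)*7^4 mod 127 = 115, hash=68+115 mod 127 = 56 <-- target
Option D: s[1]='i'->'h', delta=(8-9)*7^4 mod 127 = 12, hash=68+12 mod 127 = 80

Answer: C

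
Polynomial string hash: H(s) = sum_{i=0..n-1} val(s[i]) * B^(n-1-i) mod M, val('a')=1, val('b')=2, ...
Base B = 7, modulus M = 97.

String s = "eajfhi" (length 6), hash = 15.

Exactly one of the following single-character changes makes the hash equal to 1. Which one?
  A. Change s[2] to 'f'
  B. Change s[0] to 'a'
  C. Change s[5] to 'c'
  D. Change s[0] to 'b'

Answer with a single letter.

Option A: s[2]='j'->'f', delta=(6-10)*7^3 mod 97 = 83, hash=15+83 mod 97 = 1 <-- target
Option B: s[0]='e'->'a', delta=(1-5)*7^5 mod 97 = 90, hash=15+90 mod 97 = 8
Option C: s[5]='i'->'c', delta=(3-9)*7^0 mod 97 = 91, hash=15+91 mod 97 = 9
Option D: s[0]='e'->'b', delta=(2-5)*7^5 mod 97 = 19, hash=15+19 mod 97 = 34

Answer: A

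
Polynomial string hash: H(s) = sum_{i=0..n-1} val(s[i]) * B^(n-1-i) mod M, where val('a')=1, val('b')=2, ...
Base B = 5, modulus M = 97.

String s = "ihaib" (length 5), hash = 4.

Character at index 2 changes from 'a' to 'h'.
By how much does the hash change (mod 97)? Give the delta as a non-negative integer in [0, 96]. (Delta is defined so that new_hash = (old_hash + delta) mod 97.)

Delta formula: (val(new) - val(old)) * B^(n-1-k) mod M
  val('h') - val('a') = 8 - 1 = 7
  B^(n-1-k) = 5^2 mod 97 = 25
  Delta = 7 * 25 mod 97 = 78

Answer: 78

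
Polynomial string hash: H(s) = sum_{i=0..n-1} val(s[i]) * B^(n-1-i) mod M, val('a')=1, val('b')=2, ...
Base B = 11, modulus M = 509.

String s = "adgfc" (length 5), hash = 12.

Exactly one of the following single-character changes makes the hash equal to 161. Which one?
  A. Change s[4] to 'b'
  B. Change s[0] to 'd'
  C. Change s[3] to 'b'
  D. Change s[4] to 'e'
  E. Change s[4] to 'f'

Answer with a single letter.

Answer: B

Derivation:
Option A: s[4]='c'->'b', delta=(2-3)*11^0 mod 509 = 508, hash=12+508 mod 509 = 11
Option B: s[0]='a'->'d', delta=(4-1)*11^4 mod 509 = 149, hash=12+149 mod 509 = 161 <-- target
Option C: s[3]='f'->'b', delta=(2-6)*11^1 mod 509 = 465, hash=12+465 mod 509 = 477
Option D: s[4]='c'->'e', delta=(5-3)*11^0 mod 509 = 2, hash=12+2 mod 509 = 14
Option E: s[4]='c'->'f', delta=(6-3)*11^0 mod 509 = 3, hash=12+3 mod 509 = 15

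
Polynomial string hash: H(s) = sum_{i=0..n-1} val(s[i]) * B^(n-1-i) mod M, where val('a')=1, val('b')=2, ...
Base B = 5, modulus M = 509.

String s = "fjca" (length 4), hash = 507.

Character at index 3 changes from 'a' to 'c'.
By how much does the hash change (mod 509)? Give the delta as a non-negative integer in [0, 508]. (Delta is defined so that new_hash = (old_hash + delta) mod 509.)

Delta formula: (val(new) - val(old)) * B^(n-1-k) mod M
  val('c') - val('a') = 3 - 1 = 2
  B^(n-1-k) = 5^0 mod 509 = 1
  Delta = 2 * 1 mod 509 = 2

Answer: 2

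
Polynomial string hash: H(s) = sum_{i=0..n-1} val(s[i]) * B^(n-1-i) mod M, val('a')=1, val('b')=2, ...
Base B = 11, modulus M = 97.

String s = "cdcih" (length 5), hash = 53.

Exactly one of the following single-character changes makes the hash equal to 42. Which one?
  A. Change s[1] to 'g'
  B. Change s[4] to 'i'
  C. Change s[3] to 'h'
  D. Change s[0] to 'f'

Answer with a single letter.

Option A: s[1]='d'->'g', delta=(7-4)*11^3 mod 97 = 16, hash=53+16 mod 97 = 69
Option B: s[4]='h'->'i', delta=(9-8)*11^0 mod 97 = 1, hash=53+1 mod 97 = 54
Option C: s[3]='i'->'h', delta=(8-9)*11^1 mod 97 = 86, hash=53+86 mod 97 = 42 <-- target
Option D: s[0]='c'->'f', delta=(6-3)*11^4 mod 97 = 79, hash=53+79 mod 97 = 35

Answer: C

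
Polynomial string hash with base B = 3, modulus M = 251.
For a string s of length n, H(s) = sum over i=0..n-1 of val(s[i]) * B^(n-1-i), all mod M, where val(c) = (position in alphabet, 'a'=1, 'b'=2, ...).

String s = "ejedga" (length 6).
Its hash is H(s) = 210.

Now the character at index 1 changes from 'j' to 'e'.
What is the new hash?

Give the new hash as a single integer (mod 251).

val('j') = 10, val('e') = 5
Position k = 1, exponent = n-1-k = 4
B^4 mod M = 3^4 mod 251 = 81
Delta = (5 - 10) * 81 mod 251 = 97
New hash = (210 + 97) mod 251 = 56

Answer: 56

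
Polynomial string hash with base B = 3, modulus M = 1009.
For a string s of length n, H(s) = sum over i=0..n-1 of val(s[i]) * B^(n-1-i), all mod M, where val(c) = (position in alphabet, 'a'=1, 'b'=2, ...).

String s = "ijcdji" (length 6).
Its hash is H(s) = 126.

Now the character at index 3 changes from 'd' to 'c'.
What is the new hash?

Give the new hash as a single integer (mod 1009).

val('d') = 4, val('c') = 3
Position k = 3, exponent = n-1-k = 2
B^2 mod M = 3^2 mod 1009 = 9
Delta = (3 - 4) * 9 mod 1009 = 1000
New hash = (126 + 1000) mod 1009 = 117

Answer: 117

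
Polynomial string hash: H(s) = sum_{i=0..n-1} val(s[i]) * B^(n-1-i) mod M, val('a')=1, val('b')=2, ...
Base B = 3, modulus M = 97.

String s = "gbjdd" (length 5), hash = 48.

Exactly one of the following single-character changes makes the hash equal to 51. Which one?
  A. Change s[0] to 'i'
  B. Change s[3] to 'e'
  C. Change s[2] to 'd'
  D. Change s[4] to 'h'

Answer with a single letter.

Option A: s[0]='g'->'i', delta=(9-7)*3^4 mod 97 = 65, hash=48+65 mod 97 = 16
Option B: s[3]='d'->'e', delta=(5-4)*3^1 mod 97 = 3, hash=48+3 mod 97 = 51 <-- target
Option C: s[2]='j'->'d', delta=(4-10)*3^2 mod 97 = 43, hash=48+43 mod 97 = 91
Option D: s[4]='d'->'h', delta=(8-4)*3^0 mod 97 = 4, hash=48+4 mod 97 = 52

Answer: B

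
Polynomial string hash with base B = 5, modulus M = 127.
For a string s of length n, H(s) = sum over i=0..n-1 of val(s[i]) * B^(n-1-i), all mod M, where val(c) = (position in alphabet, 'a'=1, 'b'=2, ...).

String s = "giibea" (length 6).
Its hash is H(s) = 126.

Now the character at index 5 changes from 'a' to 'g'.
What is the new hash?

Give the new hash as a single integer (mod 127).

val('a') = 1, val('g') = 7
Position k = 5, exponent = n-1-k = 0
B^0 mod M = 5^0 mod 127 = 1
Delta = (7 - 1) * 1 mod 127 = 6
New hash = (126 + 6) mod 127 = 5

Answer: 5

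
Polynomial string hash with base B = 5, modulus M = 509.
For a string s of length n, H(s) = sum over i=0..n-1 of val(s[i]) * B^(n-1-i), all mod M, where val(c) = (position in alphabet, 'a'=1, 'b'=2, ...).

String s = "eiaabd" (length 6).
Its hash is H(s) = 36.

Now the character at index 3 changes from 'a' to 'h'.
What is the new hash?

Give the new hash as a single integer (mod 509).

val('a') = 1, val('h') = 8
Position k = 3, exponent = n-1-k = 2
B^2 mod M = 5^2 mod 509 = 25
Delta = (8 - 1) * 25 mod 509 = 175
New hash = (36 + 175) mod 509 = 211

Answer: 211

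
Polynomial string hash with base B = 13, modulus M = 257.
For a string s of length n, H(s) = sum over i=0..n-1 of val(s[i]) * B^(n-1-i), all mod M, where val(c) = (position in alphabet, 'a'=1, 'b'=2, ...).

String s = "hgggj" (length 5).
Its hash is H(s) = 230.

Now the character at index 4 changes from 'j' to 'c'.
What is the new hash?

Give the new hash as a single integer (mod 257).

val('j') = 10, val('c') = 3
Position k = 4, exponent = n-1-k = 0
B^0 mod M = 13^0 mod 257 = 1
Delta = (3 - 10) * 1 mod 257 = 250
New hash = (230 + 250) mod 257 = 223

Answer: 223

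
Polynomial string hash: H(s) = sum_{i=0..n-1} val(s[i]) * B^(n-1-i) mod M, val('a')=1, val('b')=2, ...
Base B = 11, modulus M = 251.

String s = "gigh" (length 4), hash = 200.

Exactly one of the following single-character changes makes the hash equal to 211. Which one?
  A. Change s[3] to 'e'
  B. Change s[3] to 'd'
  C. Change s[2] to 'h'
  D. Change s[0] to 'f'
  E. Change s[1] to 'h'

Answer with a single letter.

Answer: C

Derivation:
Option A: s[3]='h'->'e', delta=(5-8)*11^0 mod 251 = 248, hash=200+248 mod 251 = 197
Option B: s[3]='h'->'d', delta=(4-8)*11^0 mod 251 = 247, hash=200+247 mod 251 = 196
Option C: s[2]='g'->'h', delta=(8-7)*11^1 mod 251 = 11, hash=200+11 mod 251 = 211 <-- target
Option D: s[0]='g'->'f', delta=(6-7)*11^3 mod 251 = 175, hash=200+175 mod 251 = 124
Option E: s[1]='i'->'h', delta=(8-9)*11^2 mod 251 = 130, hash=200+130 mod 251 = 79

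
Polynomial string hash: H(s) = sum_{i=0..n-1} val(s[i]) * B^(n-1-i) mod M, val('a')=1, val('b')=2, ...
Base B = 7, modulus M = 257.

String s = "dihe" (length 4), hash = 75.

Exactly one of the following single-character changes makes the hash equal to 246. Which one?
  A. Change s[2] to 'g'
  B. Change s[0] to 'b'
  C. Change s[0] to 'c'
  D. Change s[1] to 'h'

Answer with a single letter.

Option A: s[2]='h'->'g', delta=(7-8)*7^1 mod 257 = 250, hash=75+250 mod 257 = 68
Option B: s[0]='d'->'b', delta=(2-4)*7^3 mod 257 = 85, hash=75+85 mod 257 = 160
Option C: s[0]='d'->'c', delta=(3-4)*7^3 mod 257 = 171, hash=75+171 mod 257 = 246 <-- target
Option D: s[1]='i'->'h', delta=(8-9)*7^2 mod 257 = 208, hash=75+208 mod 257 = 26

Answer: C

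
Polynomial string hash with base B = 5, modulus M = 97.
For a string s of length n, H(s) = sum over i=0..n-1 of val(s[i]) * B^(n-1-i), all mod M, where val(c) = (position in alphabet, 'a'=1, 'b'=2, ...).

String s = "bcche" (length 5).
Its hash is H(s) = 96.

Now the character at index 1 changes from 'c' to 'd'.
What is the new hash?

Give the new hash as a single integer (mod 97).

val('c') = 3, val('d') = 4
Position k = 1, exponent = n-1-k = 3
B^3 mod M = 5^3 mod 97 = 28
Delta = (4 - 3) * 28 mod 97 = 28
New hash = (96 + 28) mod 97 = 27

Answer: 27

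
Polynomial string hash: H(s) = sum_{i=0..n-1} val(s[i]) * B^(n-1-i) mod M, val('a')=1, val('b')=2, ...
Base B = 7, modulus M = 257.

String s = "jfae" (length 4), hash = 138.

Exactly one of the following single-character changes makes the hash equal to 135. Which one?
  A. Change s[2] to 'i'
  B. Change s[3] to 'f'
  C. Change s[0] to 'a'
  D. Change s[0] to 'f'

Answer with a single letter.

Option A: s[2]='a'->'i', delta=(9-1)*7^1 mod 257 = 56, hash=138+56 mod 257 = 194
Option B: s[3]='e'->'f', delta=(6-5)*7^0 mod 257 = 1, hash=138+1 mod 257 = 139
Option C: s[0]='j'->'a', delta=(1-10)*7^3 mod 257 = 254, hash=138+254 mod 257 = 135 <-- target
Option D: s[0]='j'->'f', delta=(6-10)*7^3 mod 257 = 170, hash=138+170 mod 257 = 51

Answer: C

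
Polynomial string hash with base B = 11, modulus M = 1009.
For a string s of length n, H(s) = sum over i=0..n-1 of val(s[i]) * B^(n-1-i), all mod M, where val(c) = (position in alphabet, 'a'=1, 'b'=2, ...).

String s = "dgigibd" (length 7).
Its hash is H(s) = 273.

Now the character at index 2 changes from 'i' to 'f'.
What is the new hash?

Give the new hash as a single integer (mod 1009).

Answer: 746

Derivation:
val('i') = 9, val('f') = 6
Position k = 2, exponent = n-1-k = 4
B^4 mod M = 11^4 mod 1009 = 515
Delta = (6 - 9) * 515 mod 1009 = 473
New hash = (273 + 473) mod 1009 = 746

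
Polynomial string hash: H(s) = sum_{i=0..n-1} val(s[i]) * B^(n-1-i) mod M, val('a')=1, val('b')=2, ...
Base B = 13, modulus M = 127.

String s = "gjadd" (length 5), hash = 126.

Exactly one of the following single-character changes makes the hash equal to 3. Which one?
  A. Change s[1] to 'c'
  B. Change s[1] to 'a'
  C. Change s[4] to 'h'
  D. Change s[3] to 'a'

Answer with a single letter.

Answer: C

Derivation:
Option A: s[1]='j'->'c', delta=(3-10)*13^3 mod 127 = 115, hash=126+115 mod 127 = 114
Option B: s[1]='j'->'a', delta=(1-10)*13^3 mod 127 = 39, hash=126+39 mod 127 = 38
Option C: s[4]='d'->'h', delta=(8-4)*13^0 mod 127 = 4, hash=126+4 mod 127 = 3 <-- target
Option D: s[3]='d'->'a', delta=(1-4)*13^1 mod 127 = 88, hash=126+88 mod 127 = 87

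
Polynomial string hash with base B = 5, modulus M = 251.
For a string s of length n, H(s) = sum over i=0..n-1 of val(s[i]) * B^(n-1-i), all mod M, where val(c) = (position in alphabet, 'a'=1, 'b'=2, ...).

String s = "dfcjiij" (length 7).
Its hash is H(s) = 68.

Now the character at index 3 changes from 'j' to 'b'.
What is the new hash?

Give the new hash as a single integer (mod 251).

val('j') = 10, val('b') = 2
Position k = 3, exponent = n-1-k = 3
B^3 mod M = 5^3 mod 251 = 125
Delta = (2 - 10) * 125 mod 251 = 4
New hash = (68 + 4) mod 251 = 72

Answer: 72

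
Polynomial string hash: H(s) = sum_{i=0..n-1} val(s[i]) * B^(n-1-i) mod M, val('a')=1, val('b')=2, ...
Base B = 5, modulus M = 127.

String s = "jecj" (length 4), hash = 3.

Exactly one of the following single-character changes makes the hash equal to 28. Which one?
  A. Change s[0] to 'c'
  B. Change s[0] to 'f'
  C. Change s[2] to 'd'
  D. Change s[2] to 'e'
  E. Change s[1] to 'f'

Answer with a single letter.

Option A: s[0]='j'->'c', delta=(3-10)*5^3 mod 127 = 14, hash=3+14 mod 127 = 17
Option B: s[0]='j'->'f', delta=(6-10)*5^3 mod 127 = 8, hash=3+8 mod 127 = 11
Option C: s[2]='c'->'d', delta=(4-3)*5^1 mod 127 = 5, hash=3+5 mod 127 = 8
Option D: s[2]='c'->'e', delta=(5-3)*5^1 mod 127 = 10, hash=3+10 mod 127 = 13
Option E: s[1]='e'->'f', delta=(6-5)*5^2 mod 127 = 25, hash=3+25 mod 127 = 28 <-- target

Answer: E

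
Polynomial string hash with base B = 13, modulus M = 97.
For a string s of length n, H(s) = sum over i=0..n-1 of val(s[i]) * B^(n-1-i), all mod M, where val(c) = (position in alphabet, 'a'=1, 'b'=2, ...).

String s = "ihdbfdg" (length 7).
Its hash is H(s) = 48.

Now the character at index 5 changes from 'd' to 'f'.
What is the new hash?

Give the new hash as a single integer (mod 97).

Answer: 74

Derivation:
val('d') = 4, val('f') = 6
Position k = 5, exponent = n-1-k = 1
B^1 mod M = 13^1 mod 97 = 13
Delta = (6 - 4) * 13 mod 97 = 26
New hash = (48 + 26) mod 97 = 74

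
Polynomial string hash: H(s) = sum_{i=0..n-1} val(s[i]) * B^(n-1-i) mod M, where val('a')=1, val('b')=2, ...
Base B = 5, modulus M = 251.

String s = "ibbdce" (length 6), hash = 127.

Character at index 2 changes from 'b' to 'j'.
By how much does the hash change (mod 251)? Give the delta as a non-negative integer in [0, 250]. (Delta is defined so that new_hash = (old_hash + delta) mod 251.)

Answer: 247

Derivation:
Delta formula: (val(new) - val(old)) * B^(n-1-k) mod M
  val('j') - val('b') = 10 - 2 = 8
  B^(n-1-k) = 5^3 mod 251 = 125
  Delta = 8 * 125 mod 251 = 247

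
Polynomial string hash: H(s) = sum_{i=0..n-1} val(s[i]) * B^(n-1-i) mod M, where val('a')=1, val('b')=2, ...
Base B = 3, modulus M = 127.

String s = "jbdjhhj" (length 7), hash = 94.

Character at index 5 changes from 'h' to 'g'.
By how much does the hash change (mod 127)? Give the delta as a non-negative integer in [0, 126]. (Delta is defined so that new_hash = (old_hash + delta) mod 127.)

Delta formula: (val(new) - val(old)) * B^(n-1-k) mod M
  val('g') - val('h') = 7 - 8 = -1
  B^(n-1-k) = 3^1 mod 127 = 3
  Delta = -1 * 3 mod 127 = 124

Answer: 124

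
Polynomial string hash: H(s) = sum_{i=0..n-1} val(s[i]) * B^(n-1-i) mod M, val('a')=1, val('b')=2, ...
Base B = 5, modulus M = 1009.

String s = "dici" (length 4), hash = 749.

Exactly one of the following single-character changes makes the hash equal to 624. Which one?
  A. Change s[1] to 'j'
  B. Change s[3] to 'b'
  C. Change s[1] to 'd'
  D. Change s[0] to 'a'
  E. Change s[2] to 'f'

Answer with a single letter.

Option A: s[1]='i'->'j', delta=(10-9)*5^2 mod 1009 = 25, hash=749+25 mod 1009 = 774
Option B: s[3]='i'->'b', delta=(2-9)*5^0 mod 1009 = 1002, hash=749+1002 mod 1009 = 742
Option C: s[1]='i'->'d', delta=(4-9)*5^2 mod 1009 = 884, hash=749+884 mod 1009 = 624 <-- target
Option D: s[0]='d'->'a', delta=(1-4)*5^3 mod 1009 = 634, hash=749+634 mod 1009 = 374
Option E: s[2]='c'->'f', delta=(6-3)*5^1 mod 1009 = 15, hash=749+15 mod 1009 = 764

Answer: C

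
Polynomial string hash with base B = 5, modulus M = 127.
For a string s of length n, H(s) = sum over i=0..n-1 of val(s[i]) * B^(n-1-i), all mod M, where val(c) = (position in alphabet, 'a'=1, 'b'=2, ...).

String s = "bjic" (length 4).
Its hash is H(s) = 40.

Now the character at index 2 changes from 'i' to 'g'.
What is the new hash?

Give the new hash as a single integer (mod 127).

Answer: 30

Derivation:
val('i') = 9, val('g') = 7
Position k = 2, exponent = n-1-k = 1
B^1 mod M = 5^1 mod 127 = 5
Delta = (7 - 9) * 5 mod 127 = 117
New hash = (40 + 117) mod 127 = 30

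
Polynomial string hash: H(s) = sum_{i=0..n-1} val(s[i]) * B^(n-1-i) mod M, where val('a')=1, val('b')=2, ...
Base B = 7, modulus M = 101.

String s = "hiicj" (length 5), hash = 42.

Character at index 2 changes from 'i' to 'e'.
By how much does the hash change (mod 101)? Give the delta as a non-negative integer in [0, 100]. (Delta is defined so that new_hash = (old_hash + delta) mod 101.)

Answer: 6

Derivation:
Delta formula: (val(new) - val(old)) * B^(n-1-k) mod M
  val('e') - val('i') = 5 - 9 = -4
  B^(n-1-k) = 7^2 mod 101 = 49
  Delta = -4 * 49 mod 101 = 6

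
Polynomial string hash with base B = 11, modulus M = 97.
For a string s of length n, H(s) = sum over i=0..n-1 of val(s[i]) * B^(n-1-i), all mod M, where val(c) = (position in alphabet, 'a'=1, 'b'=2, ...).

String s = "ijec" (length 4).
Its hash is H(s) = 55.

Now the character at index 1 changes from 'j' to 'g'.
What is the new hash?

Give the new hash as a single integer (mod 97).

val('j') = 10, val('g') = 7
Position k = 1, exponent = n-1-k = 2
B^2 mod M = 11^2 mod 97 = 24
Delta = (7 - 10) * 24 mod 97 = 25
New hash = (55 + 25) mod 97 = 80

Answer: 80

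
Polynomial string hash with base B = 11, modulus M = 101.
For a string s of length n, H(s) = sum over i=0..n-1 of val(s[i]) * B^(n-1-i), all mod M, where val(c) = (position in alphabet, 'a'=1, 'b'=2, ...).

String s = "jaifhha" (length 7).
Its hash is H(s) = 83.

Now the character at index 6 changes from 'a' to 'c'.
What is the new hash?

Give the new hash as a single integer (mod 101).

Answer: 85

Derivation:
val('a') = 1, val('c') = 3
Position k = 6, exponent = n-1-k = 0
B^0 mod M = 11^0 mod 101 = 1
Delta = (3 - 1) * 1 mod 101 = 2
New hash = (83 + 2) mod 101 = 85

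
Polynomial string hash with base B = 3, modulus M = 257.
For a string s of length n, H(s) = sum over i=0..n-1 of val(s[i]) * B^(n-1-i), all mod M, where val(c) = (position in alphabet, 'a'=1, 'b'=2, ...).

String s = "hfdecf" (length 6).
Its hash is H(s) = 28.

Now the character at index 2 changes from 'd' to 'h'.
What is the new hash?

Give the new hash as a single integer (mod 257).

Answer: 136

Derivation:
val('d') = 4, val('h') = 8
Position k = 2, exponent = n-1-k = 3
B^3 mod M = 3^3 mod 257 = 27
Delta = (8 - 4) * 27 mod 257 = 108
New hash = (28 + 108) mod 257 = 136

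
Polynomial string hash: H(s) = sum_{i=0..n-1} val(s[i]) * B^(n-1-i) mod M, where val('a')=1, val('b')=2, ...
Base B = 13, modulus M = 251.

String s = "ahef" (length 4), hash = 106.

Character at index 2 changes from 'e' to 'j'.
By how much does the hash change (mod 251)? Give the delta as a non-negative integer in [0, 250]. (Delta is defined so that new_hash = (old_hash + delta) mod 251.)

Answer: 65

Derivation:
Delta formula: (val(new) - val(old)) * B^(n-1-k) mod M
  val('j') - val('e') = 10 - 5 = 5
  B^(n-1-k) = 13^1 mod 251 = 13
  Delta = 5 * 13 mod 251 = 65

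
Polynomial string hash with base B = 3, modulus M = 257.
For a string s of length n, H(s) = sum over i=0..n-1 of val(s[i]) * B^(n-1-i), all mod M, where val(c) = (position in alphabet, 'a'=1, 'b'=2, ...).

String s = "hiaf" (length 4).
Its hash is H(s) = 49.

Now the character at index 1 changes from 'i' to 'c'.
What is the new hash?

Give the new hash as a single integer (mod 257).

Answer: 252

Derivation:
val('i') = 9, val('c') = 3
Position k = 1, exponent = n-1-k = 2
B^2 mod M = 3^2 mod 257 = 9
Delta = (3 - 9) * 9 mod 257 = 203
New hash = (49 + 203) mod 257 = 252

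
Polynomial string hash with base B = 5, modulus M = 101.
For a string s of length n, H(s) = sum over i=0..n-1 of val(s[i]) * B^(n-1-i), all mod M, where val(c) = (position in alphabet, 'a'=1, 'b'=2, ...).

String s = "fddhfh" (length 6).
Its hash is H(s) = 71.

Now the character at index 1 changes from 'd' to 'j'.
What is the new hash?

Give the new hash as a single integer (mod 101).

Answer: 84

Derivation:
val('d') = 4, val('j') = 10
Position k = 1, exponent = n-1-k = 4
B^4 mod M = 5^4 mod 101 = 19
Delta = (10 - 4) * 19 mod 101 = 13
New hash = (71 + 13) mod 101 = 84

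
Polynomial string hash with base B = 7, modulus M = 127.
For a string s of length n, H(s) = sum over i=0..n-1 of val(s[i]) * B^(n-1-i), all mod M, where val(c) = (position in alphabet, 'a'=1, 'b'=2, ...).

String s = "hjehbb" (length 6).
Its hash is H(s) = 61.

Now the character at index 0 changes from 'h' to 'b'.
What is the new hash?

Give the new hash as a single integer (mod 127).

val('h') = 8, val('b') = 2
Position k = 0, exponent = n-1-k = 5
B^5 mod M = 7^5 mod 127 = 43
Delta = (2 - 8) * 43 mod 127 = 123
New hash = (61 + 123) mod 127 = 57

Answer: 57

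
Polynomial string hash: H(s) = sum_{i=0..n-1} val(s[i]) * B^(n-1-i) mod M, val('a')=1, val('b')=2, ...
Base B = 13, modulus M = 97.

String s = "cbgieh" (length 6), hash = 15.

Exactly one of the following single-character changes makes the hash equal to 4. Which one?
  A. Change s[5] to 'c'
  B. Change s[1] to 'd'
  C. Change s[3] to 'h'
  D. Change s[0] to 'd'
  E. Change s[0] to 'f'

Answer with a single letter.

Option A: s[5]='h'->'c', delta=(3-8)*13^0 mod 97 = 92, hash=15+92 mod 97 = 10
Option B: s[1]='b'->'d', delta=(4-2)*13^4 mod 97 = 86, hash=15+86 mod 97 = 4 <-- target
Option C: s[3]='i'->'h', delta=(8-9)*13^2 mod 97 = 25, hash=15+25 mod 97 = 40
Option D: s[0]='c'->'d', delta=(4-3)*13^5 mod 97 = 74, hash=15+74 mod 97 = 89
Option E: s[0]='c'->'f', delta=(6-3)*13^5 mod 97 = 28, hash=15+28 mod 97 = 43

Answer: B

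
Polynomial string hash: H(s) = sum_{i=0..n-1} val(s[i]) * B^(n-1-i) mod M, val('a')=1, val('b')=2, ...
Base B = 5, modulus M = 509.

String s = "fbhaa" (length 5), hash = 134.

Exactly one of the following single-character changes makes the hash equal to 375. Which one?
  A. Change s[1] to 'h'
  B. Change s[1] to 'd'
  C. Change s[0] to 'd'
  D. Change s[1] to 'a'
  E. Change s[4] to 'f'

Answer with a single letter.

Option A: s[1]='b'->'h', delta=(8-2)*5^3 mod 509 = 241, hash=134+241 mod 509 = 375 <-- target
Option B: s[1]='b'->'d', delta=(4-2)*5^3 mod 509 = 250, hash=134+250 mod 509 = 384
Option C: s[0]='f'->'d', delta=(4-6)*5^4 mod 509 = 277, hash=134+277 mod 509 = 411
Option D: s[1]='b'->'a', delta=(1-2)*5^3 mod 509 = 384, hash=134+384 mod 509 = 9
Option E: s[4]='a'->'f', delta=(6-1)*5^0 mod 509 = 5, hash=134+5 mod 509 = 139

Answer: A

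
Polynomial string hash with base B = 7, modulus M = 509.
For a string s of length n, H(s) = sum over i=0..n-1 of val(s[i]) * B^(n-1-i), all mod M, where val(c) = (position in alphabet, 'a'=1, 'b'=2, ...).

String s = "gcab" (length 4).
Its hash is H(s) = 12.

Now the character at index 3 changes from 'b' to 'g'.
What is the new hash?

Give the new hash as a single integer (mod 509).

val('b') = 2, val('g') = 7
Position k = 3, exponent = n-1-k = 0
B^0 mod M = 7^0 mod 509 = 1
Delta = (7 - 2) * 1 mod 509 = 5
New hash = (12 + 5) mod 509 = 17

Answer: 17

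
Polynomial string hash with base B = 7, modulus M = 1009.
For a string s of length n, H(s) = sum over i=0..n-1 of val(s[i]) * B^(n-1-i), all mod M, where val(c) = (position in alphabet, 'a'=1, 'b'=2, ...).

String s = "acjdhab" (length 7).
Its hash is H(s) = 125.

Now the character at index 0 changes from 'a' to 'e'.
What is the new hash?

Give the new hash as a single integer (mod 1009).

Answer: 527

Derivation:
val('a') = 1, val('e') = 5
Position k = 0, exponent = n-1-k = 6
B^6 mod M = 7^6 mod 1009 = 605
Delta = (5 - 1) * 605 mod 1009 = 402
New hash = (125 + 402) mod 1009 = 527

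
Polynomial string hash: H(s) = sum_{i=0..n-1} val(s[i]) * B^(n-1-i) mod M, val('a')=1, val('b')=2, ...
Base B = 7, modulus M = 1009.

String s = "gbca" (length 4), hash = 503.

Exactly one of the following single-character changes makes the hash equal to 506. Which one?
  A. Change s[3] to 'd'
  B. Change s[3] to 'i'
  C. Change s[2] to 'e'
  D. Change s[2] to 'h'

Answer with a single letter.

Answer: A

Derivation:
Option A: s[3]='a'->'d', delta=(4-1)*7^0 mod 1009 = 3, hash=503+3 mod 1009 = 506 <-- target
Option B: s[3]='a'->'i', delta=(9-1)*7^0 mod 1009 = 8, hash=503+8 mod 1009 = 511
Option C: s[2]='c'->'e', delta=(5-3)*7^1 mod 1009 = 14, hash=503+14 mod 1009 = 517
Option D: s[2]='c'->'h', delta=(8-3)*7^1 mod 1009 = 35, hash=503+35 mod 1009 = 538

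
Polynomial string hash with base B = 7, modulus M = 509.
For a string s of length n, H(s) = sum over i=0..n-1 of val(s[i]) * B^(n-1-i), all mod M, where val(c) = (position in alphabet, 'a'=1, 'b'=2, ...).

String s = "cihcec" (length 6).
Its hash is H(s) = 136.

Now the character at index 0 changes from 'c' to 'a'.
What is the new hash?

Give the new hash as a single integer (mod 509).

val('c') = 3, val('a') = 1
Position k = 0, exponent = n-1-k = 5
B^5 mod M = 7^5 mod 509 = 10
Delta = (1 - 3) * 10 mod 509 = 489
New hash = (136 + 489) mod 509 = 116

Answer: 116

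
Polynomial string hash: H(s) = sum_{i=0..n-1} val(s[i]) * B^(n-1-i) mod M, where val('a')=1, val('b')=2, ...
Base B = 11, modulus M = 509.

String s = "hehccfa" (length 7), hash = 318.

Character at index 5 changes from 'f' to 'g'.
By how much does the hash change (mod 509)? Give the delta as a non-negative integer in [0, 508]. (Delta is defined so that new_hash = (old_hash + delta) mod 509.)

Delta formula: (val(new) - val(old)) * B^(n-1-k) mod M
  val('g') - val('f') = 7 - 6 = 1
  B^(n-1-k) = 11^1 mod 509 = 11
  Delta = 1 * 11 mod 509 = 11

Answer: 11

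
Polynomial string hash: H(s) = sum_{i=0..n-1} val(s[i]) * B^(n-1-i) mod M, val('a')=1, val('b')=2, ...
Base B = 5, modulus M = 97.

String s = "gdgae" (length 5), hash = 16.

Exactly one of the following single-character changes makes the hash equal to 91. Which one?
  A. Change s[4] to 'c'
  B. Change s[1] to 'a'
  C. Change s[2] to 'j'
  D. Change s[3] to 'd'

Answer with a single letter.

Option A: s[4]='e'->'c', delta=(3-5)*5^0 mod 97 = 95, hash=16+95 mod 97 = 14
Option B: s[1]='d'->'a', delta=(1-4)*5^3 mod 97 = 13, hash=16+13 mod 97 = 29
Option C: s[2]='g'->'j', delta=(10-7)*5^2 mod 97 = 75, hash=16+75 mod 97 = 91 <-- target
Option D: s[3]='a'->'d', delta=(4-1)*5^1 mod 97 = 15, hash=16+15 mod 97 = 31

Answer: C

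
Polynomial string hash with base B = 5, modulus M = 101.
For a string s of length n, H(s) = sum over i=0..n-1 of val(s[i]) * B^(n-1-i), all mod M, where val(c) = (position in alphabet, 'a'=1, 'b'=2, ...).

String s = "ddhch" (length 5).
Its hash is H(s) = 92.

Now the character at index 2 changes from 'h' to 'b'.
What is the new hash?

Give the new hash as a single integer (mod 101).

Answer: 43

Derivation:
val('h') = 8, val('b') = 2
Position k = 2, exponent = n-1-k = 2
B^2 mod M = 5^2 mod 101 = 25
Delta = (2 - 8) * 25 mod 101 = 52
New hash = (92 + 52) mod 101 = 43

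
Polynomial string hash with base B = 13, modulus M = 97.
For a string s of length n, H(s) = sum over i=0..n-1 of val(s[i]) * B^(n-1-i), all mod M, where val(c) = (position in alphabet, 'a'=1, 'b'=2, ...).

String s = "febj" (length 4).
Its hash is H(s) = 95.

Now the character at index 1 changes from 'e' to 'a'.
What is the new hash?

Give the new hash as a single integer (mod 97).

Answer: 1

Derivation:
val('e') = 5, val('a') = 1
Position k = 1, exponent = n-1-k = 2
B^2 mod M = 13^2 mod 97 = 72
Delta = (1 - 5) * 72 mod 97 = 3
New hash = (95 + 3) mod 97 = 1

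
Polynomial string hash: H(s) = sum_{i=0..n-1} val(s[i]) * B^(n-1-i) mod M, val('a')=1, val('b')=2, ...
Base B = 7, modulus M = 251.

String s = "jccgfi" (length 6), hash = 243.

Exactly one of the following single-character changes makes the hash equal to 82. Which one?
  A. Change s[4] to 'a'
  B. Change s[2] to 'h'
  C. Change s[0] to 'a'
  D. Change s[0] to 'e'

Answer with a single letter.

Option A: s[4]='f'->'a', delta=(1-6)*7^1 mod 251 = 216, hash=243+216 mod 251 = 208
Option B: s[2]='c'->'h', delta=(8-3)*7^3 mod 251 = 209, hash=243+209 mod 251 = 201
Option C: s[0]='j'->'a', delta=(1-10)*7^5 mod 251 = 90, hash=243+90 mod 251 = 82 <-- target
Option D: s[0]='j'->'e', delta=(5-10)*7^5 mod 251 = 50, hash=243+50 mod 251 = 42

Answer: C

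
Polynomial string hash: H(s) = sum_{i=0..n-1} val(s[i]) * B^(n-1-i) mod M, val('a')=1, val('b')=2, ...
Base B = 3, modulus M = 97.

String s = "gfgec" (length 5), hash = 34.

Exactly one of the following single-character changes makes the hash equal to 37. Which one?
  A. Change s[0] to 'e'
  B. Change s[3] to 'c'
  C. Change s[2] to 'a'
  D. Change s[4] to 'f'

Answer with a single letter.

Answer: D

Derivation:
Option A: s[0]='g'->'e', delta=(5-7)*3^4 mod 97 = 32, hash=34+32 mod 97 = 66
Option B: s[3]='e'->'c', delta=(3-5)*3^1 mod 97 = 91, hash=34+91 mod 97 = 28
Option C: s[2]='g'->'a', delta=(1-7)*3^2 mod 97 = 43, hash=34+43 mod 97 = 77
Option D: s[4]='c'->'f', delta=(6-3)*3^0 mod 97 = 3, hash=34+3 mod 97 = 37 <-- target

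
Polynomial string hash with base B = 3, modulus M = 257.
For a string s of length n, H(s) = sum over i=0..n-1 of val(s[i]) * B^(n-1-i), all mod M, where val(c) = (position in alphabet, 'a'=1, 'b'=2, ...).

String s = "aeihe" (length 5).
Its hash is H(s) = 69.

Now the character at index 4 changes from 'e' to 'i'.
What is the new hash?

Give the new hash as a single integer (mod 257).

Answer: 73

Derivation:
val('e') = 5, val('i') = 9
Position k = 4, exponent = n-1-k = 0
B^0 mod M = 3^0 mod 257 = 1
Delta = (9 - 5) * 1 mod 257 = 4
New hash = (69 + 4) mod 257 = 73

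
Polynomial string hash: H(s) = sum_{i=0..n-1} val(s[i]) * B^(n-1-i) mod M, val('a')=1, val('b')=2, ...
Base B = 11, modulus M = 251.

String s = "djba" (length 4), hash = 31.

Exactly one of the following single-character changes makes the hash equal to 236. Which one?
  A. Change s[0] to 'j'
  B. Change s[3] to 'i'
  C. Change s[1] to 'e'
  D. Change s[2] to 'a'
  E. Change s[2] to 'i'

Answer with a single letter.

Answer: A

Derivation:
Option A: s[0]='d'->'j', delta=(10-4)*11^3 mod 251 = 205, hash=31+205 mod 251 = 236 <-- target
Option B: s[3]='a'->'i', delta=(9-1)*11^0 mod 251 = 8, hash=31+8 mod 251 = 39
Option C: s[1]='j'->'e', delta=(5-10)*11^2 mod 251 = 148, hash=31+148 mod 251 = 179
Option D: s[2]='b'->'a', delta=(1-2)*11^1 mod 251 = 240, hash=31+240 mod 251 = 20
Option E: s[2]='b'->'i', delta=(9-2)*11^1 mod 251 = 77, hash=31+77 mod 251 = 108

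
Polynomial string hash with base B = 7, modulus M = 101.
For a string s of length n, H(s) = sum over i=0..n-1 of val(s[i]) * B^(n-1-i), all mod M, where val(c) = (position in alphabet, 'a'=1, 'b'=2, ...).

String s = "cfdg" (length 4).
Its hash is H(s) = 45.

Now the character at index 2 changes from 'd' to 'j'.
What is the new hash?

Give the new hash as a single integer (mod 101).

Answer: 87

Derivation:
val('d') = 4, val('j') = 10
Position k = 2, exponent = n-1-k = 1
B^1 mod M = 7^1 mod 101 = 7
Delta = (10 - 4) * 7 mod 101 = 42
New hash = (45 + 42) mod 101 = 87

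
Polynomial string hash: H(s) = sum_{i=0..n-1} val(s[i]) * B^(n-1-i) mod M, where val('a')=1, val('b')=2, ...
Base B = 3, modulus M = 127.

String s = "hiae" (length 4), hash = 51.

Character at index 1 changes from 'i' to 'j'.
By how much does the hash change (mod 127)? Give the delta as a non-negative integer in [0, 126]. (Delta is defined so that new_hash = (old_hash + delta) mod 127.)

Delta formula: (val(new) - val(old)) * B^(n-1-k) mod M
  val('j') - val('i') = 10 - 9 = 1
  B^(n-1-k) = 3^2 mod 127 = 9
  Delta = 1 * 9 mod 127 = 9

Answer: 9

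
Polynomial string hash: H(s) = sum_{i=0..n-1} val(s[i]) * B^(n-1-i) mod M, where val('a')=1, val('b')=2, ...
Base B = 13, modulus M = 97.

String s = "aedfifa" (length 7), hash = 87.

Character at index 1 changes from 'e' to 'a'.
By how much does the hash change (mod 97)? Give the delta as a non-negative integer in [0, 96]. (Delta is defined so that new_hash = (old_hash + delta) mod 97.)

Answer: 92

Derivation:
Delta formula: (val(new) - val(old)) * B^(n-1-k) mod M
  val('a') - val('e') = 1 - 5 = -4
  B^(n-1-k) = 13^5 mod 97 = 74
  Delta = -4 * 74 mod 97 = 92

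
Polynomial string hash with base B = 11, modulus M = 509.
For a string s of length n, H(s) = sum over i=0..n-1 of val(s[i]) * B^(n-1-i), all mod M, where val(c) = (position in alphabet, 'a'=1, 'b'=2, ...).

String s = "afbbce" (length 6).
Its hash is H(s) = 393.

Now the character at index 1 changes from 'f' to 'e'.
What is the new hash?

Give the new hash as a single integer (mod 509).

val('f') = 6, val('e') = 5
Position k = 1, exponent = n-1-k = 4
B^4 mod M = 11^4 mod 509 = 389
Delta = (5 - 6) * 389 mod 509 = 120
New hash = (393 + 120) mod 509 = 4

Answer: 4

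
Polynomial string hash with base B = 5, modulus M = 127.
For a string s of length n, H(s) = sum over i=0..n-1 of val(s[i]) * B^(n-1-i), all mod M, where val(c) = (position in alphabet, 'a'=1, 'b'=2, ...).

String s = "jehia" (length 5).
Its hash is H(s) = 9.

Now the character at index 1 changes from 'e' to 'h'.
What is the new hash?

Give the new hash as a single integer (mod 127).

Answer: 3

Derivation:
val('e') = 5, val('h') = 8
Position k = 1, exponent = n-1-k = 3
B^3 mod M = 5^3 mod 127 = 125
Delta = (8 - 5) * 125 mod 127 = 121
New hash = (9 + 121) mod 127 = 3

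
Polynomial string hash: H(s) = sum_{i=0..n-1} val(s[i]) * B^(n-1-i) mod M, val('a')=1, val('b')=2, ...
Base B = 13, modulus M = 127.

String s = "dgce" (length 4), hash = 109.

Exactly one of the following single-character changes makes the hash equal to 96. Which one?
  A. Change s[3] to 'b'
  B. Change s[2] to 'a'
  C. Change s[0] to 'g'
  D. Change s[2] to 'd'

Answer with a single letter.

Option A: s[3]='e'->'b', delta=(2-5)*13^0 mod 127 = 124, hash=109+124 mod 127 = 106
Option B: s[2]='c'->'a', delta=(1-3)*13^1 mod 127 = 101, hash=109+101 mod 127 = 83
Option C: s[0]='d'->'g', delta=(7-4)*13^3 mod 127 = 114, hash=109+114 mod 127 = 96 <-- target
Option D: s[2]='c'->'d', delta=(4-3)*13^1 mod 127 = 13, hash=109+13 mod 127 = 122

Answer: C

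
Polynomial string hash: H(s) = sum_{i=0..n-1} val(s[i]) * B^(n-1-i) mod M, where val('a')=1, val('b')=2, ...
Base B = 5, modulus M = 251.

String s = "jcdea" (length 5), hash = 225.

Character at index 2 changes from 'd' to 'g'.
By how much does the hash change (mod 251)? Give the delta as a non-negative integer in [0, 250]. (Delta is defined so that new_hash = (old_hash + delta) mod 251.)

Answer: 75

Derivation:
Delta formula: (val(new) - val(old)) * B^(n-1-k) mod M
  val('g') - val('d') = 7 - 4 = 3
  B^(n-1-k) = 5^2 mod 251 = 25
  Delta = 3 * 25 mod 251 = 75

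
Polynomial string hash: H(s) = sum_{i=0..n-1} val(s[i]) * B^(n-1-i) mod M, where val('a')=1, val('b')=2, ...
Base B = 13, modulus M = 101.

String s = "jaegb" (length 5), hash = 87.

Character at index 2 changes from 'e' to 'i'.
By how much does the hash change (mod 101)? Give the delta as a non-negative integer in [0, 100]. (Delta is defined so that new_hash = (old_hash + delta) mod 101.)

Delta formula: (val(new) - val(old)) * B^(n-1-k) mod M
  val('i') - val('e') = 9 - 5 = 4
  B^(n-1-k) = 13^2 mod 101 = 68
  Delta = 4 * 68 mod 101 = 70

Answer: 70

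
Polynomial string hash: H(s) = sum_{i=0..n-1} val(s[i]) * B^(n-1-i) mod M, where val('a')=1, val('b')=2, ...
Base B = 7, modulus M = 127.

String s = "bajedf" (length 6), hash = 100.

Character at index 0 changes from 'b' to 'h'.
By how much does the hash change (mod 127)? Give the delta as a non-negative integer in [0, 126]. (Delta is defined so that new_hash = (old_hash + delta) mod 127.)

Answer: 4

Derivation:
Delta formula: (val(new) - val(old)) * B^(n-1-k) mod M
  val('h') - val('b') = 8 - 2 = 6
  B^(n-1-k) = 7^5 mod 127 = 43
  Delta = 6 * 43 mod 127 = 4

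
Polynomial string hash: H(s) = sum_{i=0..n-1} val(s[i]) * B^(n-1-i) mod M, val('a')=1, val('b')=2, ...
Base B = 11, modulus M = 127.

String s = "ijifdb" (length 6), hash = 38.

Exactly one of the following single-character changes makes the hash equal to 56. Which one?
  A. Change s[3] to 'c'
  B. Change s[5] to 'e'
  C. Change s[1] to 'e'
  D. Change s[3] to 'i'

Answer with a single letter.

Answer: A

Derivation:
Option A: s[3]='f'->'c', delta=(3-6)*11^2 mod 127 = 18, hash=38+18 mod 127 = 56 <-- target
Option B: s[5]='b'->'e', delta=(5-2)*11^0 mod 127 = 3, hash=38+3 mod 127 = 41
Option C: s[1]='j'->'e', delta=(5-10)*11^4 mod 127 = 74, hash=38+74 mod 127 = 112
Option D: s[3]='f'->'i', delta=(9-6)*11^2 mod 127 = 109, hash=38+109 mod 127 = 20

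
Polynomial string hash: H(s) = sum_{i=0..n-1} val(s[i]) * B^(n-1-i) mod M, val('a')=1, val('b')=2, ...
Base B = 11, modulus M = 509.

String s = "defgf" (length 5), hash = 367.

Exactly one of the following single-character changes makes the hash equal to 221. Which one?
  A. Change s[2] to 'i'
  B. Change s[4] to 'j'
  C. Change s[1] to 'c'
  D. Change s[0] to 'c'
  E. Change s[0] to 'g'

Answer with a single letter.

Answer: A

Derivation:
Option A: s[2]='f'->'i', delta=(9-6)*11^2 mod 509 = 363, hash=367+363 mod 509 = 221 <-- target
Option B: s[4]='f'->'j', delta=(10-6)*11^0 mod 509 = 4, hash=367+4 mod 509 = 371
Option C: s[1]='e'->'c', delta=(3-5)*11^3 mod 509 = 392, hash=367+392 mod 509 = 250
Option D: s[0]='d'->'c', delta=(3-4)*11^4 mod 509 = 120, hash=367+120 mod 509 = 487
Option E: s[0]='d'->'g', delta=(7-4)*11^4 mod 509 = 149, hash=367+149 mod 509 = 7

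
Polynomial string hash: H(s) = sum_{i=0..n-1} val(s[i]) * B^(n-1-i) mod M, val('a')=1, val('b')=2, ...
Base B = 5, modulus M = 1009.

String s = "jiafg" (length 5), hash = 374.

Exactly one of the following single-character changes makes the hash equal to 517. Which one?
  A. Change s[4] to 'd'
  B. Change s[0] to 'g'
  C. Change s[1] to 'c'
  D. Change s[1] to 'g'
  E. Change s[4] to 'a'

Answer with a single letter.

Option A: s[4]='g'->'d', delta=(4-7)*5^0 mod 1009 = 1006, hash=374+1006 mod 1009 = 371
Option B: s[0]='j'->'g', delta=(7-10)*5^4 mod 1009 = 143, hash=374+143 mod 1009 = 517 <-- target
Option C: s[1]='i'->'c', delta=(3-9)*5^3 mod 1009 = 259, hash=374+259 mod 1009 = 633
Option D: s[1]='i'->'g', delta=(7-9)*5^3 mod 1009 = 759, hash=374+759 mod 1009 = 124
Option E: s[4]='g'->'a', delta=(1-7)*5^0 mod 1009 = 1003, hash=374+1003 mod 1009 = 368

Answer: B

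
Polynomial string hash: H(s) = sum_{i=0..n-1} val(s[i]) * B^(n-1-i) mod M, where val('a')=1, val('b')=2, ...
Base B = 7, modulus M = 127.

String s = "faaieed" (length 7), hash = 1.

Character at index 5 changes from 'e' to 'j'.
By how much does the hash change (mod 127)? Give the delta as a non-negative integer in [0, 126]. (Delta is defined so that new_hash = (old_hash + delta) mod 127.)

Delta formula: (val(new) - val(old)) * B^(n-1-k) mod M
  val('j') - val('e') = 10 - 5 = 5
  B^(n-1-k) = 7^1 mod 127 = 7
  Delta = 5 * 7 mod 127 = 35

Answer: 35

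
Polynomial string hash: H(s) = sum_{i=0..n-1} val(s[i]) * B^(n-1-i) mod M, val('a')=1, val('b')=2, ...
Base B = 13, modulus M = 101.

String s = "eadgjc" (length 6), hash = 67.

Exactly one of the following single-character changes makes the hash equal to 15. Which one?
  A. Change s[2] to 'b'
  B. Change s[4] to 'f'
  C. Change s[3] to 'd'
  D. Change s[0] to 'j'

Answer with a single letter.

Option A: s[2]='d'->'b', delta=(2-4)*13^3 mod 101 = 50, hash=67+50 mod 101 = 16
Option B: s[4]='j'->'f', delta=(6-10)*13^1 mod 101 = 49, hash=67+49 mod 101 = 15 <-- target
Option C: s[3]='g'->'d', delta=(4-7)*13^2 mod 101 = 99, hash=67+99 mod 101 = 65
Option D: s[0]='e'->'j', delta=(10-5)*13^5 mod 101 = 85, hash=67+85 mod 101 = 51

Answer: B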